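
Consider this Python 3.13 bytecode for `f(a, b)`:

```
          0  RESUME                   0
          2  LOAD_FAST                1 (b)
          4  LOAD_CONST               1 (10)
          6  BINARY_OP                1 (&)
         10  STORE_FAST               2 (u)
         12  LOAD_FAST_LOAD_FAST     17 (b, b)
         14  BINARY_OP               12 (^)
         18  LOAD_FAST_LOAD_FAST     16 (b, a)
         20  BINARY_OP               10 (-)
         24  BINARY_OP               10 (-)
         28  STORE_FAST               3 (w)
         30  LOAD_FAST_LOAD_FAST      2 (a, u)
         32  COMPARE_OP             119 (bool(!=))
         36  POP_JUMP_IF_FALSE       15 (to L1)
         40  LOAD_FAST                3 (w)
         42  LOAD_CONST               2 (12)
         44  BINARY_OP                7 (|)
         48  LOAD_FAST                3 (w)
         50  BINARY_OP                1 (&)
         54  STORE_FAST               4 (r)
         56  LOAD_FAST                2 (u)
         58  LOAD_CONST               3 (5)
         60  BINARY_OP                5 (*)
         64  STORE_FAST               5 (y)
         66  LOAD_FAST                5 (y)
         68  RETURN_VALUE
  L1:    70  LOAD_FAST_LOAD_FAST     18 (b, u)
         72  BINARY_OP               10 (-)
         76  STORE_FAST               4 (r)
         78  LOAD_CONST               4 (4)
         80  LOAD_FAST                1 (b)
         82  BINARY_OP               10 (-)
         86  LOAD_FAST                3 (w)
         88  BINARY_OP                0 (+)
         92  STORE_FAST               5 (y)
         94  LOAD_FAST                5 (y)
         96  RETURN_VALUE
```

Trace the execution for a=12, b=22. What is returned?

10

LOAD_FAST b → push 22. Stack: [22]
LOAD_CONST → push 10. Stack: [22, 10]
BINARY_OP & → 22 & 10 = 2. Stack: [2]
STORE_FAST u → u=2. Stack: []
LOAD_FAST_LOAD_FAST b,b → push 22,22. Stack: [22, 22]
BINARY_OP ^ → 22 ^ 22 = 0. Stack: [0]
LOAD_FAST_LOAD_FAST b,a → push 22,12. Stack: [0, 22, 12]
BINARY_OP - → 22 - 12 = 10. Stack: [0, 10]
BINARY_OP - → 0 - 10 = -10. Stack: [-10]
STORE_FAST w → w=-10. Stack: []
LOAD_FAST_LOAD_FAST a,u → push 12,2. Stack: [12, 2]
COMPARE_OP bool(!=) → 12 vs 2 = True. Stack: [True]
POP_JUMP_IF_FALSE → pop True; no jump. Stack: []
LOAD_FAST w → push -10. Stack: [-10]
LOAD_CONST → push 12. Stack: [-10, 12]
BINARY_OP | → -10 | 12 = -2. Stack: [-2]
LOAD_FAST w → push -10. Stack: [-2, -10]
BINARY_OP & → -2 & -10 = -10. Stack: [-10]
STORE_FAST r → r=-10. Stack: []
LOAD_FAST u → push 2. Stack: [2]
LOAD_CONST → push 5. Stack: [2, 5]
BINARY_OP * → 2 * 5 = 10. Stack: [10]
STORE_FAST y → y=10. Stack: []
LOAD_FAST y → push 10. Stack: [10]
RETURN_VALUE → return 10.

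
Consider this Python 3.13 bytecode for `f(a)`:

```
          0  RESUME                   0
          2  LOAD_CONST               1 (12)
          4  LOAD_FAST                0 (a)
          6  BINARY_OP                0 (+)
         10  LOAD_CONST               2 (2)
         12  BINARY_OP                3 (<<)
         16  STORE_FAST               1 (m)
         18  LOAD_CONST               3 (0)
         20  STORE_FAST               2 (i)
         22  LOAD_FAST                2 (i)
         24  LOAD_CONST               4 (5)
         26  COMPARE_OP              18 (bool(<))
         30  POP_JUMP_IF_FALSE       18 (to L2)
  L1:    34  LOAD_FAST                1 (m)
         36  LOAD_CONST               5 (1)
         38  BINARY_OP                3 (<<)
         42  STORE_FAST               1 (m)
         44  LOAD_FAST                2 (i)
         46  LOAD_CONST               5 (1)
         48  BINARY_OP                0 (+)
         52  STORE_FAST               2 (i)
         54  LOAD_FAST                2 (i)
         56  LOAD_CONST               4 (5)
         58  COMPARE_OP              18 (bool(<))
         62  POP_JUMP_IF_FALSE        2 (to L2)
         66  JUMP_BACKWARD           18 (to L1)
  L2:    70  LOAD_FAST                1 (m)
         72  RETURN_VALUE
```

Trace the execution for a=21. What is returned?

LOAD_CONST → push 12
LOAD_FAST a → push 21
BINARY_OP + → 12 + 21 = 33
LOAD_CONST → push 2
BINARY_OP << → 33 << 2 = 132
STORE_FAST m → m=132
LOAD_CONST → push 0
STORE_FAST i → i=0
LOAD_FAST i → push 0
LOAD_CONST → push 5
COMPARE_OP bool(<) → 0 vs 5 = True
POP_JUMP_IF_FALSE → pop True; no jump
LOAD_FAST m → push 132
LOAD_CONST → push 1
BINARY_OP << → 132 << 1 = 264
STORE_FAST m → m=264
LOAD_FAST i → push 0
LOAD_CONST → push 1
BINARY_OP + → 0 + 1 = 1
STORE_FAST i → i=1
LOAD_FAST i → push 1
LOAD_CONST → push 5
COMPARE_OP bool(<) → 1 vs 5 = True
POP_JUMP_IF_FALSE → pop True; no jump
LOAD_FAST m → push 264
LOAD_CONST → push 1
BINARY_OP << → 264 << 1 = 528
STORE_FAST m → m=528
LOAD_FAST i → push 1
LOAD_CONST → push 1
BINARY_OP + → 1 + 1 = 2
STORE_FAST i → i=2
LOAD_FAST i → push 2
LOAD_CONST → push 5
COMPARE_OP bool(<) → 2 vs 5 = True
POP_JUMP_IF_FALSE → pop True; no jump
LOAD_FAST m → push 528
LOAD_CONST → push 1
BINARY_OP << → 528 << 1 = 1056
STORE_FAST m → m=1056
LOAD_FAST i → push 2
LOAD_CONST → push 1
BINARY_OP + → 2 + 1 = 3
STORE_FAST i → i=3
LOAD_FAST i → push 3
LOAD_CONST → push 5
COMPARE_OP bool(<) → 3 vs 5 = True
POP_JUMP_IF_FALSE → pop True; no jump
LOAD_FAST m → push 1056
LOAD_CONST → push 1
BINARY_OP << → 1056 << 1 = 2112
STORE_FAST m → m=2112
LOAD_FAST i → push 3
LOAD_CONST → push 1
BINARY_OP + → 3 + 1 = 4
STORE_FAST i → i=4
LOAD_FAST i → push 4
LOAD_CONST → push 5
COMPARE_OP bool(<) → 4 vs 5 = True
POP_JUMP_IF_FALSE → pop True; no jump
LOAD_FAST m → push 2112
LOAD_CONST → push 1
BINARY_OP << → 2112 << 1 = 4224
STORE_FAST m → m=4224
LOAD_FAST i → push 4
LOAD_CONST → push 1
BINARY_OP + → 4 + 1 = 5
STORE_FAST i → i=5
LOAD_FAST i → push 5
LOAD_CONST → push 5
COMPARE_OP bool(<) → 5 vs 5 = False
POP_JUMP_IF_FALSE → pop False; jump
LOAD_FAST m → push 4224
RETURN_VALUE → return 4224.

4224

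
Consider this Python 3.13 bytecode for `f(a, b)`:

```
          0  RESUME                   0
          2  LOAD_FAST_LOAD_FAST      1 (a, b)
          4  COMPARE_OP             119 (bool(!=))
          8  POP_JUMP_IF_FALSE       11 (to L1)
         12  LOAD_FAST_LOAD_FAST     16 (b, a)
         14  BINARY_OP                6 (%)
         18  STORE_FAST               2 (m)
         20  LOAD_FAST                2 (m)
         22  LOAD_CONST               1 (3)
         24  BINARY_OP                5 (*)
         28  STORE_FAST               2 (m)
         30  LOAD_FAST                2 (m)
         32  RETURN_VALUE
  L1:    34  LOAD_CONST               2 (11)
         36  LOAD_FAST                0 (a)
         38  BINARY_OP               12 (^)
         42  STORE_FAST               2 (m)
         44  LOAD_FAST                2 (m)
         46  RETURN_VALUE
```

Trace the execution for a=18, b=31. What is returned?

39

LOAD_FAST_LOAD_FAST a,b → push 18,31. Stack: [18, 31]
COMPARE_OP bool(!=) → 18 vs 31 = True. Stack: [True]
POP_JUMP_IF_FALSE → pop True; no jump. Stack: []
LOAD_FAST_LOAD_FAST b,a → push 31,18. Stack: [31, 18]
BINARY_OP % → 31 % 18 = 13. Stack: [13]
STORE_FAST m → m=13. Stack: []
LOAD_FAST m → push 13. Stack: [13]
LOAD_CONST → push 3. Stack: [13, 3]
BINARY_OP * → 13 * 3 = 39. Stack: [39]
STORE_FAST m → m=39. Stack: []
LOAD_FAST m → push 39. Stack: [39]
RETURN_VALUE → return 39.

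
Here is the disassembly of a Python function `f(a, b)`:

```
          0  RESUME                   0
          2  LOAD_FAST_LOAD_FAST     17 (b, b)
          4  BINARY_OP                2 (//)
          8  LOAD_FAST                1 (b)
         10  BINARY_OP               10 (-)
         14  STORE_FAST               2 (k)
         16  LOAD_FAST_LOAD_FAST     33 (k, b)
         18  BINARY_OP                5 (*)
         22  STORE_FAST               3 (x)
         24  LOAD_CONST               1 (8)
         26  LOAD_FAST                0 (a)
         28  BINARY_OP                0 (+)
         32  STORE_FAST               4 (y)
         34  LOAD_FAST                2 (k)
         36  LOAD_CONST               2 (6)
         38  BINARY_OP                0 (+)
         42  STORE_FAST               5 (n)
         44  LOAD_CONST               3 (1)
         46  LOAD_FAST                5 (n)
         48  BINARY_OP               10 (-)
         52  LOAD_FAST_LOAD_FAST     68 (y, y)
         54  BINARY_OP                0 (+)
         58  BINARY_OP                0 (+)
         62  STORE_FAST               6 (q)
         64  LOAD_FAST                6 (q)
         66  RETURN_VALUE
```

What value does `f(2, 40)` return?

54

LOAD_FAST_LOAD_FAST b,b → push 40,40. Stack: [40, 40]
BINARY_OP // → 40 // 40 = 1. Stack: [1]
LOAD_FAST b → push 40. Stack: [1, 40]
BINARY_OP - → 1 - 40 = -39. Stack: [-39]
STORE_FAST k → k=-39. Stack: []
LOAD_FAST_LOAD_FAST k,b → push -39,40. Stack: [-39, 40]
BINARY_OP * → -39 * 40 = -1560. Stack: [-1560]
STORE_FAST x → x=-1560. Stack: []
LOAD_CONST → push 8. Stack: [8]
LOAD_FAST a → push 2. Stack: [8, 2]
BINARY_OP + → 8 + 2 = 10. Stack: [10]
STORE_FAST y → y=10. Stack: []
LOAD_FAST k → push -39. Stack: [-39]
LOAD_CONST → push 6. Stack: [-39, 6]
BINARY_OP + → -39 + 6 = -33. Stack: [-33]
STORE_FAST n → n=-33. Stack: []
LOAD_CONST → push 1. Stack: [1]
LOAD_FAST n → push -33. Stack: [1, -33]
BINARY_OP - → 1 - -33 = 34. Stack: [34]
LOAD_FAST_LOAD_FAST y,y → push 10,10. Stack: [34, 10, 10]
BINARY_OP + → 10 + 10 = 20. Stack: [34, 20]
BINARY_OP + → 34 + 20 = 54. Stack: [54]
STORE_FAST q → q=54. Stack: []
LOAD_FAST q → push 54. Stack: [54]
RETURN_VALUE → return 54.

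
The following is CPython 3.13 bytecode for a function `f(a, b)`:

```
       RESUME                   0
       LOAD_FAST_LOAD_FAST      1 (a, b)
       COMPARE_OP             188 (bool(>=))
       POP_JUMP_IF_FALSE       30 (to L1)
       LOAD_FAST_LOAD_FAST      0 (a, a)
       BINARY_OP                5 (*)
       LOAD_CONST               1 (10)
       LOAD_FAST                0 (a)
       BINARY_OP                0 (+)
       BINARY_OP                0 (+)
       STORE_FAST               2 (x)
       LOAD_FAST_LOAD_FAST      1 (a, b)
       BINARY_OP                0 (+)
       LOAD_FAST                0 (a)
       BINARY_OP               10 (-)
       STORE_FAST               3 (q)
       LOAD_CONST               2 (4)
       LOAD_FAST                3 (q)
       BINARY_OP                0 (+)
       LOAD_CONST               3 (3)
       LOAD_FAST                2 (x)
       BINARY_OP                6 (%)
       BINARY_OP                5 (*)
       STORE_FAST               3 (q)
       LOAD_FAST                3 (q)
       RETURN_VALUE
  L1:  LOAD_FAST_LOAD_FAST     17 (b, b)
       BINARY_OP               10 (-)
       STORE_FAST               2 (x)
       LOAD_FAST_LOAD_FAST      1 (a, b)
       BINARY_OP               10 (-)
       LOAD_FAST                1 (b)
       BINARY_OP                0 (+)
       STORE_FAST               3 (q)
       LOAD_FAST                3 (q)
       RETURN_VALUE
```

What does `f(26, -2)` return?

6

LOAD_FAST_LOAD_FAST a,b → push 26,-2. Stack: [26, -2]
COMPARE_OP bool(>=) → 26 vs -2 = True. Stack: [True]
POP_JUMP_IF_FALSE → pop True; no jump. Stack: []
LOAD_FAST_LOAD_FAST a,a → push 26,26. Stack: [26, 26]
BINARY_OP * → 26 * 26 = 676. Stack: [676]
LOAD_CONST → push 10. Stack: [676, 10]
LOAD_FAST a → push 26. Stack: [676, 10, 26]
BINARY_OP + → 10 + 26 = 36. Stack: [676, 36]
BINARY_OP + → 676 + 36 = 712. Stack: [712]
STORE_FAST x → x=712. Stack: []
LOAD_FAST_LOAD_FAST a,b → push 26,-2. Stack: [26, -2]
BINARY_OP + → 26 + -2 = 24. Stack: [24]
LOAD_FAST a → push 26. Stack: [24, 26]
BINARY_OP - → 24 - 26 = -2. Stack: [-2]
STORE_FAST q → q=-2. Stack: []
LOAD_CONST → push 4. Stack: [4]
LOAD_FAST q → push -2. Stack: [4, -2]
BINARY_OP + → 4 + -2 = 2. Stack: [2]
LOAD_CONST → push 3. Stack: [2, 3]
LOAD_FAST x → push 712. Stack: [2, 3, 712]
BINARY_OP % → 3 % 712 = 3. Stack: [2, 3]
BINARY_OP * → 2 * 3 = 6. Stack: [6]
STORE_FAST q → q=6. Stack: []
LOAD_FAST q → push 6. Stack: [6]
RETURN_VALUE → return 6.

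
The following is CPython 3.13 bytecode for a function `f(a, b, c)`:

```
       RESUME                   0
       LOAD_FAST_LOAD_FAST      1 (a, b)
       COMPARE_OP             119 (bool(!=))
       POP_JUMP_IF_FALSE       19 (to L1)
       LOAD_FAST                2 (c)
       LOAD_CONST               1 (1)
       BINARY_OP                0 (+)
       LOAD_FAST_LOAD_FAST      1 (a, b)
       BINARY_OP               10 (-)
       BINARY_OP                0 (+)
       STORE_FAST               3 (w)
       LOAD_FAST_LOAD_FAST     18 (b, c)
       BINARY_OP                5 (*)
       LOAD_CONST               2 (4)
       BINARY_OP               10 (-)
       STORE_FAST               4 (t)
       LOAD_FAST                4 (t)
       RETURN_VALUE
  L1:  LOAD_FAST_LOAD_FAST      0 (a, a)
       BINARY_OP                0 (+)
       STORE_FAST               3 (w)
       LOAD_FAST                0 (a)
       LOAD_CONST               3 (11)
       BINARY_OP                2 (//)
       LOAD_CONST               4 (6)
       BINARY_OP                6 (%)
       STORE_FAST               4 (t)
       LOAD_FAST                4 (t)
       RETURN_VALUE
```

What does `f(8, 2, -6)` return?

-16

LOAD_FAST_LOAD_FAST a,b → push 8,2. Stack: [8, 2]
COMPARE_OP bool(!=) → 8 vs 2 = True. Stack: [True]
POP_JUMP_IF_FALSE → pop True; no jump. Stack: []
LOAD_FAST c → push -6. Stack: [-6]
LOAD_CONST → push 1. Stack: [-6, 1]
BINARY_OP + → -6 + 1 = -5. Stack: [-5]
LOAD_FAST_LOAD_FAST a,b → push 8,2. Stack: [-5, 8, 2]
BINARY_OP - → 8 - 2 = 6. Stack: [-5, 6]
BINARY_OP + → -5 + 6 = 1. Stack: [1]
STORE_FAST w → w=1. Stack: []
LOAD_FAST_LOAD_FAST b,c → push 2,-6. Stack: [2, -6]
BINARY_OP * → 2 * -6 = -12. Stack: [-12]
LOAD_CONST → push 4. Stack: [-12, 4]
BINARY_OP - → -12 - 4 = -16. Stack: [-16]
STORE_FAST t → t=-16. Stack: []
LOAD_FAST t → push -16. Stack: [-16]
RETURN_VALUE → return -16.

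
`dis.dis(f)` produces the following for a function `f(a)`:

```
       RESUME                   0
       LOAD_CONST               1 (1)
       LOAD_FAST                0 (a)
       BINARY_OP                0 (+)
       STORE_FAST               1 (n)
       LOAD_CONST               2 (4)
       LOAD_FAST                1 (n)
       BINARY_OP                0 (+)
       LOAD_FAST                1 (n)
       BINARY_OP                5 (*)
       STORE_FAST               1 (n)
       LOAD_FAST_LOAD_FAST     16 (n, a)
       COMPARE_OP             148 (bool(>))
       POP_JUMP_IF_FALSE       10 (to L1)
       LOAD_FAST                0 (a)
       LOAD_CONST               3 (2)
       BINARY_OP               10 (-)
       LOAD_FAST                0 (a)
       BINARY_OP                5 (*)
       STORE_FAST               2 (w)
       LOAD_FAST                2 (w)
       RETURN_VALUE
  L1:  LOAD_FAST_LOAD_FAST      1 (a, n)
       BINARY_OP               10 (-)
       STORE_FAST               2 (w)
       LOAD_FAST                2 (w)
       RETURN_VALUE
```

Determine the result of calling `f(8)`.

48

LOAD_CONST → push 1. Stack: [1]
LOAD_FAST a → push 8. Stack: [1, 8]
BINARY_OP + → 1 + 8 = 9. Stack: [9]
STORE_FAST n → n=9. Stack: []
LOAD_CONST → push 4. Stack: [4]
LOAD_FAST n → push 9. Stack: [4, 9]
BINARY_OP + → 4 + 9 = 13. Stack: [13]
LOAD_FAST n → push 9. Stack: [13, 9]
BINARY_OP * → 13 * 9 = 117. Stack: [117]
STORE_FAST n → n=117. Stack: []
LOAD_FAST_LOAD_FAST n,a → push 117,8. Stack: [117, 8]
COMPARE_OP bool(>) → 117 vs 8 = True. Stack: [True]
POP_JUMP_IF_FALSE → pop True; no jump. Stack: []
LOAD_FAST a → push 8. Stack: [8]
LOAD_CONST → push 2. Stack: [8, 2]
BINARY_OP - → 8 - 2 = 6. Stack: [6]
LOAD_FAST a → push 8. Stack: [6, 8]
BINARY_OP * → 6 * 8 = 48. Stack: [48]
STORE_FAST w → w=48. Stack: []
LOAD_FAST w → push 48. Stack: [48]
RETURN_VALUE → return 48.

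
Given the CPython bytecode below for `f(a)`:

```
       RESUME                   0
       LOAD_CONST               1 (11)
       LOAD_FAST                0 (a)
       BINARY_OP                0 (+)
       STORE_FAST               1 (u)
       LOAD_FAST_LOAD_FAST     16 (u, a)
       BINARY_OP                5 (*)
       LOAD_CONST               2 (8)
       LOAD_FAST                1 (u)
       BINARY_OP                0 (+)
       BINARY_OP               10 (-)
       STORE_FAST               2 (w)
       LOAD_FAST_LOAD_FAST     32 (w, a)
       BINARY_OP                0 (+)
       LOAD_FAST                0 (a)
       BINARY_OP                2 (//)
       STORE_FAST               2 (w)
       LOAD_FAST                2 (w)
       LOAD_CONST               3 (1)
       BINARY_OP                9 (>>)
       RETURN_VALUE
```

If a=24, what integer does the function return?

17

LOAD_CONST → push 11. Stack: [11]
LOAD_FAST a → push 24. Stack: [11, 24]
BINARY_OP + → 11 + 24 = 35. Stack: [35]
STORE_FAST u → u=35. Stack: []
LOAD_FAST_LOAD_FAST u,a → push 35,24. Stack: [35, 24]
BINARY_OP * → 35 * 24 = 840. Stack: [840]
LOAD_CONST → push 8. Stack: [840, 8]
LOAD_FAST u → push 35. Stack: [840, 8, 35]
BINARY_OP + → 8 + 35 = 43. Stack: [840, 43]
BINARY_OP - → 840 - 43 = 797. Stack: [797]
STORE_FAST w → w=797. Stack: []
LOAD_FAST_LOAD_FAST w,a → push 797,24. Stack: [797, 24]
BINARY_OP + → 797 + 24 = 821. Stack: [821]
LOAD_FAST a → push 24. Stack: [821, 24]
BINARY_OP // → 821 // 24 = 34. Stack: [34]
STORE_FAST w → w=34. Stack: []
LOAD_FAST w → push 34. Stack: [34]
LOAD_CONST → push 1. Stack: [34, 1]
BINARY_OP >> → 34 >> 1 = 17. Stack: [17]
RETURN_VALUE → return 17.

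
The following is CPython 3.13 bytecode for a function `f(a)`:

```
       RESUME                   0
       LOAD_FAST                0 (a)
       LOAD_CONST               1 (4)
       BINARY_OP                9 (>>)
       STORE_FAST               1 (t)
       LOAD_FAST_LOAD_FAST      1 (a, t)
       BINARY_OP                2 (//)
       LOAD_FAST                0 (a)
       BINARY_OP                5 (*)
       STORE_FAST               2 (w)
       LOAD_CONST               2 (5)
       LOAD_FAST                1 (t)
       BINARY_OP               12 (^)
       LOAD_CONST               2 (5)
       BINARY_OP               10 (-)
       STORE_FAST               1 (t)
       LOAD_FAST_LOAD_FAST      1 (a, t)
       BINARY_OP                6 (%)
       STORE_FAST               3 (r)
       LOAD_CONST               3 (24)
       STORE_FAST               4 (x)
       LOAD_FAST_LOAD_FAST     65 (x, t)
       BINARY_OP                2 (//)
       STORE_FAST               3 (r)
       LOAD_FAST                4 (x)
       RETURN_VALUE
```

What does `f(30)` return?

LOAD_FAST a → push 30. Stack: [30]
LOAD_CONST → push 4. Stack: [30, 4]
BINARY_OP >> → 30 >> 4 = 1. Stack: [1]
STORE_FAST t → t=1. Stack: []
LOAD_FAST_LOAD_FAST a,t → push 30,1. Stack: [30, 1]
BINARY_OP // → 30 // 1 = 30. Stack: [30]
LOAD_FAST a → push 30. Stack: [30, 30]
BINARY_OP * → 30 * 30 = 900. Stack: [900]
STORE_FAST w → w=900. Stack: []
LOAD_CONST → push 5. Stack: [5]
LOAD_FAST t → push 1. Stack: [5, 1]
BINARY_OP ^ → 5 ^ 1 = 4. Stack: [4]
LOAD_CONST → push 5. Stack: [4, 5]
BINARY_OP - → 4 - 5 = -1. Stack: [-1]
STORE_FAST t → t=-1. Stack: []
LOAD_FAST_LOAD_FAST a,t → push 30,-1. Stack: [30, -1]
BINARY_OP % → 30 % -1 = 0. Stack: [0]
STORE_FAST r → r=0. Stack: []
LOAD_CONST → push 24. Stack: [24]
STORE_FAST x → x=24. Stack: []
LOAD_FAST_LOAD_FAST x,t → push 24,-1. Stack: [24, -1]
BINARY_OP // → 24 // -1 = -24. Stack: [-24]
STORE_FAST r → r=-24. Stack: []
LOAD_FAST x → push 24. Stack: [24]
RETURN_VALUE → return 24.

24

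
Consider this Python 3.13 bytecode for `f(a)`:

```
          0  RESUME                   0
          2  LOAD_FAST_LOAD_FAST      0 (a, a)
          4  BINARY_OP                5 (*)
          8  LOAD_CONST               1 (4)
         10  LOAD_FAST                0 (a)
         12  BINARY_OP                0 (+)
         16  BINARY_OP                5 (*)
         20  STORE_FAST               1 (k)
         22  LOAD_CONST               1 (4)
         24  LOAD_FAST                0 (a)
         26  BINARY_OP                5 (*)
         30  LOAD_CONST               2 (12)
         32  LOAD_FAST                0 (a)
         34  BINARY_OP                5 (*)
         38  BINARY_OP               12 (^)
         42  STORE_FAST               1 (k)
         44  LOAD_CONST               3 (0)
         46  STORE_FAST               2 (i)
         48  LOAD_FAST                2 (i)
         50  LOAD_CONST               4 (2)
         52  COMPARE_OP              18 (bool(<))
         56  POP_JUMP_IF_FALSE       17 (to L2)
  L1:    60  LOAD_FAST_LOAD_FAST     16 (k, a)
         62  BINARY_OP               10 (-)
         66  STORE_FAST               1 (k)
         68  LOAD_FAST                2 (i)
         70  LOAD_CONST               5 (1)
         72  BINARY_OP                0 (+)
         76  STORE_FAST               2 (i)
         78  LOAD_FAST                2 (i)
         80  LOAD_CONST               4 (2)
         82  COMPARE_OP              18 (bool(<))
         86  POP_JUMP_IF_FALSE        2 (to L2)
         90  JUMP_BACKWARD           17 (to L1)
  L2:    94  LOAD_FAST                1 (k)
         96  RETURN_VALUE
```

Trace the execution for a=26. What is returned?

284

LOAD_FAST_LOAD_FAST a,a → push 26,26. Stack: [26, 26]
BINARY_OP * → 26 * 26 = 676. Stack: [676]
LOAD_CONST → push 4. Stack: [676, 4]
LOAD_FAST a → push 26. Stack: [676, 4, 26]
BINARY_OP + → 4 + 26 = 30. Stack: [676, 30]
BINARY_OP * → 676 * 30 = 20280. Stack: [20280]
STORE_FAST k → k=20280. Stack: []
LOAD_CONST → push 4. Stack: [4]
LOAD_FAST a → push 26. Stack: [4, 26]
BINARY_OP * → 4 * 26 = 104. Stack: [104]
LOAD_CONST → push 12. Stack: [104, 12]
LOAD_FAST a → push 26. Stack: [104, 12, 26]
BINARY_OP * → 12 * 26 = 312. Stack: [104, 312]
BINARY_OP ^ → 104 ^ 312 = 336. Stack: [336]
STORE_FAST k → k=336. Stack: []
LOAD_CONST → push 0. Stack: [0]
STORE_FAST i → i=0. Stack: []
LOAD_FAST i → push 0. Stack: [0]
LOAD_CONST → push 2. Stack: [0, 2]
COMPARE_OP bool(<) → 0 vs 2 = True. Stack: [True]
POP_JUMP_IF_FALSE → pop True; no jump. Stack: []
LOAD_FAST_LOAD_FAST k,a → push 336,26. Stack: [336, 26]
BINARY_OP - → 336 - 26 = 310. Stack: [310]
STORE_FAST k → k=310. Stack: []
LOAD_FAST i → push 0. Stack: [0]
LOAD_CONST → push 1. Stack: [0, 1]
BINARY_OP + → 0 + 1 = 1. Stack: [1]
STORE_FAST i → i=1. Stack: []
LOAD_FAST i → push 1. Stack: [1]
LOAD_CONST → push 2. Stack: [1, 2]
COMPARE_OP bool(<) → 1 vs 2 = True. Stack: [True]
POP_JUMP_IF_FALSE → pop True; no jump. Stack: []
LOAD_FAST_LOAD_FAST k,a → push 310,26. Stack: [310, 26]
BINARY_OP - → 310 - 26 = 284. Stack: [284]
STORE_FAST k → k=284. Stack: []
LOAD_FAST i → push 1. Stack: [1]
LOAD_CONST → push 1. Stack: [1, 1]
BINARY_OP + → 1 + 1 = 2. Stack: [2]
STORE_FAST i → i=2. Stack: []
LOAD_FAST i → push 2. Stack: [2]
LOAD_CONST → push 2. Stack: [2, 2]
COMPARE_OP bool(<) → 2 vs 2 = False. Stack: [False]
POP_JUMP_IF_FALSE → pop False; jump. Stack: []
LOAD_FAST k → push 284. Stack: [284]
RETURN_VALUE → return 284.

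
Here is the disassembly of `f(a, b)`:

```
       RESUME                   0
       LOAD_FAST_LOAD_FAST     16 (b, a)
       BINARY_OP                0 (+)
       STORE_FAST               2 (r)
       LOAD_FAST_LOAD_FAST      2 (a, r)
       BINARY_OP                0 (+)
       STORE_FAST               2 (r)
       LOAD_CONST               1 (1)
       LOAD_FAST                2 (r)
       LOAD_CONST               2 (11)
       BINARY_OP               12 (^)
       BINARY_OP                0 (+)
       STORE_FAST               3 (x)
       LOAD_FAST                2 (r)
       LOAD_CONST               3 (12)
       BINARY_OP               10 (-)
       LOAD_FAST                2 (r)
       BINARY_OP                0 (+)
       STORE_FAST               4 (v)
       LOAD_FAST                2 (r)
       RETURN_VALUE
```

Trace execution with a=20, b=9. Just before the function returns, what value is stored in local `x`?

LOAD_FAST_LOAD_FAST b,a → push 9,20. Stack: [9, 20]
BINARY_OP + → 9 + 20 = 29. Stack: [29]
STORE_FAST r → r=29. Stack: []
LOAD_FAST_LOAD_FAST a,r → push 20,29. Stack: [20, 29]
BINARY_OP + → 20 + 29 = 49. Stack: [49]
STORE_FAST r → r=49. Stack: []
LOAD_CONST → push 1. Stack: [1]
LOAD_FAST r → push 49. Stack: [1, 49]
LOAD_CONST → push 11. Stack: [1, 49, 11]
BINARY_OP ^ → 49 ^ 11 = 58. Stack: [1, 58]
BINARY_OP + → 1 + 58 = 59. Stack: [59]
STORE_FAST x → x=59. Stack: []
LOAD_FAST r → push 49. Stack: [49]
LOAD_CONST → push 12. Stack: [49, 12]
BINARY_OP - → 49 - 12 = 37. Stack: [37]
LOAD_FAST r → push 49. Stack: [37, 49]
BINARY_OP + → 37 + 49 = 86. Stack: [86]
STORE_FAST v → v=86. Stack: []
LOAD_FAST r → push 49. Stack: [49]
RETURN_VALUE → return 49.

59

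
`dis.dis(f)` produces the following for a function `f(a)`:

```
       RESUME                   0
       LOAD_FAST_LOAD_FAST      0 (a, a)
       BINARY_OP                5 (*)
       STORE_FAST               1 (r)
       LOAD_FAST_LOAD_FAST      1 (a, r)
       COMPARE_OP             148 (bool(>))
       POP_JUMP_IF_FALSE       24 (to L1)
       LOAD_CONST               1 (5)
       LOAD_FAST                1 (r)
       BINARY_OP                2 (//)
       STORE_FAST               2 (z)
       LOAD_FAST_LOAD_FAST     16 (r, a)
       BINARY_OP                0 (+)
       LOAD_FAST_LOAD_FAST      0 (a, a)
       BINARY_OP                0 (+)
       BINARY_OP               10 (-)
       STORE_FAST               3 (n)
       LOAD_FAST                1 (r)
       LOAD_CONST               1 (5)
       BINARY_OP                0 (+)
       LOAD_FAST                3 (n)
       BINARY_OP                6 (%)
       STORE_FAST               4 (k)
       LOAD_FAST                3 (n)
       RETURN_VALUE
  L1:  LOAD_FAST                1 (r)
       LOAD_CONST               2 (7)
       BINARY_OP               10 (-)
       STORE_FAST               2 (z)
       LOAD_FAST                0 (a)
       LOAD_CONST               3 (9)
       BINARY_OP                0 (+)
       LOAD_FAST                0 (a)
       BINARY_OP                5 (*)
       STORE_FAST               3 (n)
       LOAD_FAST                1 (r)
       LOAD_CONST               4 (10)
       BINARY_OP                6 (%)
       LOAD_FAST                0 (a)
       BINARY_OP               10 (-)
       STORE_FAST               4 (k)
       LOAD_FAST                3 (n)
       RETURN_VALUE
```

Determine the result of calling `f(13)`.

LOAD_FAST_LOAD_FAST a,a → push 13,13. Stack: [13, 13]
BINARY_OP * → 13 * 13 = 169. Stack: [169]
STORE_FAST r → r=169. Stack: []
LOAD_FAST_LOAD_FAST a,r → push 13,169. Stack: [13, 169]
COMPARE_OP bool(>) → 13 vs 169 = False. Stack: [False]
POP_JUMP_IF_FALSE → pop False; jump. Stack: []
LOAD_FAST r → push 169. Stack: [169]
LOAD_CONST → push 7. Stack: [169, 7]
BINARY_OP - → 169 - 7 = 162. Stack: [162]
STORE_FAST z → z=162. Stack: []
LOAD_FAST a → push 13. Stack: [13]
LOAD_CONST → push 9. Stack: [13, 9]
BINARY_OP + → 13 + 9 = 22. Stack: [22]
LOAD_FAST a → push 13. Stack: [22, 13]
BINARY_OP * → 22 * 13 = 286. Stack: [286]
STORE_FAST n → n=286. Stack: []
LOAD_FAST r → push 169. Stack: [169]
LOAD_CONST → push 10. Stack: [169, 10]
BINARY_OP % → 169 % 10 = 9. Stack: [9]
LOAD_FAST a → push 13. Stack: [9, 13]
BINARY_OP - → 9 - 13 = -4. Stack: [-4]
STORE_FAST k → k=-4. Stack: []
LOAD_FAST n → push 286. Stack: [286]
RETURN_VALUE → return 286.

286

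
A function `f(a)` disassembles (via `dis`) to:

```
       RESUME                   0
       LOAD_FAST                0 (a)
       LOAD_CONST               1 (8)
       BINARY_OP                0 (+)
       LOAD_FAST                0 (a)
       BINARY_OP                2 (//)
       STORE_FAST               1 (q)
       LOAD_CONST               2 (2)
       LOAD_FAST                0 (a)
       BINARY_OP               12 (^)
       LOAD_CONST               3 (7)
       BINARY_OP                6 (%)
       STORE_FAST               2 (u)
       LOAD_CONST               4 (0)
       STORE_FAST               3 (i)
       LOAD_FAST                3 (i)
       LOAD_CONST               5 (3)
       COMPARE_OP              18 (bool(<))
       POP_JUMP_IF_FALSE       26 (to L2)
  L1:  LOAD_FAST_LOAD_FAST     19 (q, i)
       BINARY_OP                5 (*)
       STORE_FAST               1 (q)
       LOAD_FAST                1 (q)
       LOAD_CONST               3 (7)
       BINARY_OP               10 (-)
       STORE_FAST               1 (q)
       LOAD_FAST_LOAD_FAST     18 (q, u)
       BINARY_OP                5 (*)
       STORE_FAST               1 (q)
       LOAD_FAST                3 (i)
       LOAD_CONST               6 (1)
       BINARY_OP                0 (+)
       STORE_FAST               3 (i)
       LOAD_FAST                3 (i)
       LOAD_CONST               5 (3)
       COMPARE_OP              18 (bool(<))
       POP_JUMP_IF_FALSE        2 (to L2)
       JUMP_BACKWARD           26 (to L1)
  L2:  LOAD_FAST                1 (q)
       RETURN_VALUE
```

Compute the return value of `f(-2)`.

LOAD_FAST a → push -2
LOAD_CONST → push 8
BINARY_OP + → -2 + 8 = 6
LOAD_FAST a → push -2
BINARY_OP // → 6 // -2 = -3
STORE_FAST q → q=-3
LOAD_CONST → push 2
LOAD_FAST a → push -2
BINARY_OP ^ → 2 ^ -2 = -4
LOAD_CONST → push 7
BINARY_OP % → -4 % 7 = 3
STORE_FAST u → u=3
LOAD_CONST → push 0
STORE_FAST i → i=0
LOAD_FAST i → push 0
LOAD_CONST → push 3
COMPARE_OP bool(<) → 0 vs 3 = True
POP_JUMP_IF_FALSE → pop True; no jump
LOAD_FAST_LOAD_FAST q,i → push -3,0
BINARY_OP * → -3 * 0 = 0
STORE_FAST q → q=0
LOAD_FAST q → push 0
LOAD_CONST → push 7
BINARY_OP - → 0 - 7 = -7
STORE_FAST q → q=-7
LOAD_FAST_LOAD_FAST q,u → push -7,3
BINARY_OP * → -7 * 3 = -21
STORE_FAST q → q=-21
LOAD_FAST i → push 0
LOAD_CONST → push 1
BINARY_OP + → 0 + 1 = 1
STORE_FAST i → i=1
LOAD_FAST i → push 1
LOAD_CONST → push 3
COMPARE_OP bool(<) → 1 vs 3 = True
POP_JUMP_IF_FALSE → pop True; no jump
LOAD_FAST_LOAD_FAST q,i → push -21,1
BINARY_OP * → -21 * 1 = -21
STORE_FAST q → q=-21
LOAD_FAST q → push -21
LOAD_CONST → push 7
BINARY_OP - → -21 - 7 = -28
STORE_FAST q → q=-28
LOAD_FAST_LOAD_FAST q,u → push -28,3
BINARY_OP * → -28 * 3 = -84
STORE_FAST q → q=-84
LOAD_FAST i → push 1
LOAD_CONST → push 1
BINARY_OP + → 1 + 1 = 2
STORE_FAST i → i=2
LOAD_FAST i → push 2
LOAD_CONST → push 3
COMPARE_OP bool(<) → 2 vs 3 = True
POP_JUMP_IF_FALSE → pop True; no jump
LOAD_FAST_LOAD_FAST q,i → push -84,2
BINARY_OP * → -84 * 2 = -168
STORE_FAST q → q=-168
LOAD_FAST q → push -168
LOAD_CONST → push 7
BINARY_OP - → -168 - 7 = -175
STORE_FAST q → q=-175
LOAD_FAST_LOAD_FAST q,u → push -175,3
BINARY_OP * → -175 * 3 = -525
STORE_FAST q → q=-525
LOAD_FAST i → push 2
LOAD_CONST → push 1
BINARY_OP + → 2 + 1 = 3
STORE_FAST i → i=3
LOAD_FAST i → push 3
LOAD_CONST → push 3
COMPARE_OP bool(<) → 3 vs 3 = False
POP_JUMP_IF_FALSE → pop False; jump
LOAD_FAST q → push -525
RETURN_VALUE → return -525.

-525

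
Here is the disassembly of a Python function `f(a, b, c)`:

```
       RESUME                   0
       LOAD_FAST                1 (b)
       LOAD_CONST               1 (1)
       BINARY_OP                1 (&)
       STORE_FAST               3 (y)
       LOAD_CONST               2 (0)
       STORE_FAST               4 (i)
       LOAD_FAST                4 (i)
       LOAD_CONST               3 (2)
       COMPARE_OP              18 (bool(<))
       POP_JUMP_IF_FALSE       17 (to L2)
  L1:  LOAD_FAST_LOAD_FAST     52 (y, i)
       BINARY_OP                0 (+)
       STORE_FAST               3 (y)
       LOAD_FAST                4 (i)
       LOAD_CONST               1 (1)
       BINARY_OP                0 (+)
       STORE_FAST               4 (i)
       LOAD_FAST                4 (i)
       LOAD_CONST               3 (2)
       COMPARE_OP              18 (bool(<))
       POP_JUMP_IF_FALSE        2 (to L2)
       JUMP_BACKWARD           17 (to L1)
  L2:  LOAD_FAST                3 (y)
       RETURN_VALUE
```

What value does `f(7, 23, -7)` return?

2

LOAD_FAST b → push 23. Stack: [23]
LOAD_CONST → push 1. Stack: [23, 1]
BINARY_OP & → 23 & 1 = 1. Stack: [1]
STORE_FAST y → y=1. Stack: []
LOAD_CONST → push 0. Stack: [0]
STORE_FAST i → i=0. Stack: []
LOAD_FAST i → push 0. Stack: [0]
LOAD_CONST → push 2. Stack: [0, 2]
COMPARE_OP bool(<) → 0 vs 2 = True. Stack: [True]
POP_JUMP_IF_FALSE → pop True; no jump. Stack: []
LOAD_FAST_LOAD_FAST y,i → push 1,0. Stack: [1, 0]
BINARY_OP + → 1 + 0 = 1. Stack: [1]
STORE_FAST y → y=1. Stack: []
LOAD_FAST i → push 0. Stack: [0]
LOAD_CONST → push 1. Stack: [0, 1]
BINARY_OP + → 0 + 1 = 1. Stack: [1]
STORE_FAST i → i=1. Stack: []
LOAD_FAST i → push 1. Stack: [1]
LOAD_CONST → push 2. Stack: [1, 2]
COMPARE_OP bool(<) → 1 vs 2 = True. Stack: [True]
POP_JUMP_IF_FALSE → pop True; no jump. Stack: []
LOAD_FAST_LOAD_FAST y,i → push 1,1. Stack: [1, 1]
BINARY_OP + → 1 + 1 = 2. Stack: [2]
STORE_FAST y → y=2. Stack: []
LOAD_FAST i → push 1. Stack: [1]
LOAD_CONST → push 1. Stack: [1, 1]
BINARY_OP + → 1 + 1 = 2. Stack: [2]
STORE_FAST i → i=2. Stack: []
LOAD_FAST i → push 2. Stack: [2]
LOAD_CONST → push 2. Stack: [2, 2]
COMPARE_OP bool(<) → 2 vs 2 = False. Stack: [False]
POP_JUMP_IF_FALSE → pop False; jump. Stack: []
LOAD_FAST y → push 2. Stack: [2]
RETURN_VALUE → return 2.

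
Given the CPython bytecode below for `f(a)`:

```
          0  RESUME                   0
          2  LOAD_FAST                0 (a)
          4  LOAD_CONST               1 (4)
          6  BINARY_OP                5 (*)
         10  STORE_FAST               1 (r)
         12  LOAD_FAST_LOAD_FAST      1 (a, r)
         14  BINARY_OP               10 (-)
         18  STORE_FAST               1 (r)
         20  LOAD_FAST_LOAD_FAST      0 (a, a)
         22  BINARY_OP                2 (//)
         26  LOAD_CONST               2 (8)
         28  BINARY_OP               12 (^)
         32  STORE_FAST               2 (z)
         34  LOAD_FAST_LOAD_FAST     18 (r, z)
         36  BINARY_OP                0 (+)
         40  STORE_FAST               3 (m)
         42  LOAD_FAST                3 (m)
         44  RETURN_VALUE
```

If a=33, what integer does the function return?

LOAD_FAST a → push 33. Stack: [33]
LOAD_CONST → push 4. Stack: [33, 4]
BINARY_OP * → 33 * 4 = 132. Stack: [132]
STORE_FAST r → r=132. Stack: []
LOAD_FAST_LOAD_FAST a,r → push 33,132. Stack: [33, 132]
BINARY_OP - → 33 - 132 = -99. Stack: [-99]
STORE_FAST r → r=-99. Stack: []
LOAD_FAST_LOAD_FAST a,a → push 33,33. Stack: [33, 33]
BINARY_OP // → 33 // 33 = 1. Stack: [1]
LOAD_CONST → push 8. Stack: [1, 8]
BINARY_OP ^ → 1 ^ 8 = 9. Stack: [9]
STORE_FAST z → z=9. Stack: []
LOAD_FAST_LOAD_FAST r,z → push -99,9. Stack: [-99, 9]
BINARY_OP + → -99 + 9 = -90. Stack: [-90]
STORE_FAST m → m=-90. Stack: []
LOAD_FAST m → push -90. Stack: [-90]
RETURN_VALUE → return -90.

-90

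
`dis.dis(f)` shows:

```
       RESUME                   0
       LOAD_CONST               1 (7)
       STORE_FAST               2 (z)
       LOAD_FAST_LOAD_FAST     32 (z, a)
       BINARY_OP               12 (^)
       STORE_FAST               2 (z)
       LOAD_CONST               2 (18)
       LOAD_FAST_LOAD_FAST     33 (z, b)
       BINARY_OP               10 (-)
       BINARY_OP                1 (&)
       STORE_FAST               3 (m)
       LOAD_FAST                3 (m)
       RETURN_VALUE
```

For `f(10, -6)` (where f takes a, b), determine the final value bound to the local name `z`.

LOAD_CONST → push 7. Stack: [7]
STORE_FAST z → z=7. Stack: []
LOAD_FAST_LOAD_FAST z,a → push 7,10. Stack: [7, 10]
BINARY_OP ^ → 7 ^ 10 = 13. Stack: [13]
STORE_FAST z → z=13. Stack: []
LOAD_CONST → push 18. Stack: [18]
LOAD_FAST_LOAD_FAST z,b → push 13,-6. Stack: [18, 13, -6]
BINARY_OP - → 13 - -6 = 19. Stack: [18, 19]
BINARY_OP & → 18 & 19 = 18. Stack: [18]
STORE_FAST m → m=18. Stack: []
LOAD_FAST m → push 18. Stack: [18]
RETURN_VALUE → return 18.

13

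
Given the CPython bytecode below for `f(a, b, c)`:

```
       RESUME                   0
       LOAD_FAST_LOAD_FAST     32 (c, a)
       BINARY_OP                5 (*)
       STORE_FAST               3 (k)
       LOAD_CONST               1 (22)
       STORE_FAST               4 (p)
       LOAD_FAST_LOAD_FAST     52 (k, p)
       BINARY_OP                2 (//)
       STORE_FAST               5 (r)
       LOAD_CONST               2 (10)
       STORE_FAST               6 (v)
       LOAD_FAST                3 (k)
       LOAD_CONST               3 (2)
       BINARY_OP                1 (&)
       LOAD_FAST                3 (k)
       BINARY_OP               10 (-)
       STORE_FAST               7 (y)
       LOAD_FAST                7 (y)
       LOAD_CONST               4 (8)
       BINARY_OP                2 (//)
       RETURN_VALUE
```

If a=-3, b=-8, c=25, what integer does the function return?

9

LOAD_FAST_LOAD_FAST c,a → push 25,-3. Stack: [25, -3]
BINARY_OP * → 25 * -3 = -75. Stack: [-75]
STORE_FAST k → k=-75. Stack: []
LOAD_CONST → push 22. Stack: [22]
STORE_FAST p → p=22. Stack: []
LOAD_FAST_LOAD_FAST k,p → push -75,22. Stack: [-75, 22]
BINARY_OP // → -75 // 22 = -4. Stack: [-4]
STORE_FAST r → r=-4. Stack: []
LOAD_CONST → push 10. Stack: [10]
STORE_FAST v → v=10. Stack: []
LOAD_FAST k → push -75. Stack: [-75]
LOAD_CONST → push 2. Stack: [-75, 2]
BINARY_OP & → -75 & 2 = 0. Stack: [0]
LOAD_FAST k → push -75. Stack: [0, -75]
BINARY_OP - → 0 - -75 = 75. Stack: [75]
STORE_FAST y → y=75. Stack: []
LOAD_FAST y → push 75. Stack: [75]
LOAD_CONST → push 8. Stack: [75, 8]
BINARY_OP // → 75 // 8 = 9. Stack: [9]
RETURN_VALUE → return 9.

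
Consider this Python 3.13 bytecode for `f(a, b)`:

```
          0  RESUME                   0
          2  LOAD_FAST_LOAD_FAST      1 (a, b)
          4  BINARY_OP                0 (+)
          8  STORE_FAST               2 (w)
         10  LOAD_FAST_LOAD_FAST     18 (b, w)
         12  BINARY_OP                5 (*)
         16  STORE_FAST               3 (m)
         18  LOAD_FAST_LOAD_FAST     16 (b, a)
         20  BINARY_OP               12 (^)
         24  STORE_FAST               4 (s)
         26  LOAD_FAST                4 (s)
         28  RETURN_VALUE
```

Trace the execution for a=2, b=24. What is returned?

26

LOAD_FAST_LOAD_FAST a,b → push 2,24. Stack: [2, 24]
BINARY_OP + → 2 + 24 = 26. Stack: [26]
STORE_FAST w → w=26. Stack: []
LOAD_FAST_LOAD_FAST b,w → push 24,26. Stack: [24, 26]
BINARY_OP * → 24 * 26 = 624. Stack: [624]
STORE_FAST m → m=624. Stack: []
LOAD_FAST_LOAD_FAST b,a → push 24,2. Stack: [24, 2]
BINARY_OP ^ → 24 ^ 2 = 26. Stack: [26]
STORE_FAST s → s=26. Stack: []
LOAD_FAST s → push 26. Stack: [26]
RETURN_VALUE → return 26.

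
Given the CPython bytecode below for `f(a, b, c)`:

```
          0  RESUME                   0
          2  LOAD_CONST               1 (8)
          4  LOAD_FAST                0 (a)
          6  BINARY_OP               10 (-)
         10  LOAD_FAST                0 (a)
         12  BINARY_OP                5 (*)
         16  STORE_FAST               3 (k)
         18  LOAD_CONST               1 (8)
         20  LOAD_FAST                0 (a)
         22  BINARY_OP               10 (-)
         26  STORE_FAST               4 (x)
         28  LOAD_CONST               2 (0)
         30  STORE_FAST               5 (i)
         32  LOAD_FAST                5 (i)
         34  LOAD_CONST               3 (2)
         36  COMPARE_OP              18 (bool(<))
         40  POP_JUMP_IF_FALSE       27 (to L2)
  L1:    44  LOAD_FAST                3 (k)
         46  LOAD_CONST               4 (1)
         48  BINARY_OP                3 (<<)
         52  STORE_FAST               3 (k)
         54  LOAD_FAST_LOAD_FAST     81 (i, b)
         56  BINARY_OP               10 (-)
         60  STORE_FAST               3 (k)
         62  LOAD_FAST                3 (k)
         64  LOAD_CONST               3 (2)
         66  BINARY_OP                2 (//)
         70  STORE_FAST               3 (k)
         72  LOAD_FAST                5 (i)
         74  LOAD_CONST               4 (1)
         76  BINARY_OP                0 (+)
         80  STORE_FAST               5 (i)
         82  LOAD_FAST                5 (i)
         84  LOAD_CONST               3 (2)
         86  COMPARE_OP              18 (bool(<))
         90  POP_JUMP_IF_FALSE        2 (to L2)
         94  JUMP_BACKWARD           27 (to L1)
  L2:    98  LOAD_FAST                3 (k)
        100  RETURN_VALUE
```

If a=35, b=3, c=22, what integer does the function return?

LOAD_CONST → push 8. Stack: [8]
LOAD_FAST a → push 35. Stack: [8, 35]
BINARY_OP - → 8 - 35 = -27. Stack: [-27]
LOAD_FAST a → push 35. Stack: [-27, 35]
BINARY_OP * → -27 * 35 = -945. Stack: [-945]
STORE_FAST k → k=-945. Stack: []
LOAD_CONST → push 8. Stack: [8]
LOAD_FAST a → push 35. Stack: [8, 35]
BINARY_OP - → 8 - 35 = -27. Stack: [-27]
STORE_FAST x → x=-27. Stack: []
LOAD_CONST → push 0. Stack: [0]
STORE_FAST i → i=0. Stack: []
LOAD_FAST i → push 0. Stack: [0]
LOAD_CONST → push 2. Stack: [0, 2]
COMPARE_OP bool(<) → 0 vs 2 = True. Stack: [True]
POP_JUMP_IF_FALSE → pop True; no jump. Stack: []
LOAD_FAST k → push -945. Stack: [-945]
LOAD_CONST → push 1. Stack: [-945, 1]
BINARY_OP << → -945 << 1 = -1890. Stack: [-1890]
STORE_FAST k → k=-1890. Stack: []
LOAD_FAST_LOAD_FAST i,b → push 0,3. Stack: [0, 3]
BINARY_OP - → 0 - 3 = -3. Stack: [-3]
STORE_FAST k → k=-3. Stack: []
LOAD_FAST k → push -3. Stack: [-3]
LOAD_CONST → push 2. Stack: [-3, 2]
BINARY_OP // → -3 // 2 = -2. Stack: [-2]
STORE_FAST k → k=-2. Stack: []
LOAD_FAST i → push 0. Stack: [0]
LOAD_CONST → push 1. Stack: [0, 1]
BINARY_OP + → 0 + 1 = 1. Stack: [1]
STORE_FAST i → i=1. Stack: []
LOAD_FAST i → push 1. Stack: [1]
LOAD_CONST → push 2. Stack: [1, 2]
COMPARE_OP bool(<) → 1 vs 2 = True. Stack: [True]
POP_JUMP_IF_FALSE → pop True; no jump. Stack: []
LOAD_FAST k → push -2. Stack: [-2]
LOAD_CONST → push 1. Stack: [-2, 1]
BINARY_OP << → -2 << 1 = -4. Stack: [-4]
STORE_FAST k → k=-4. Stack: []
LOAD_FAST_LOAD_FAST i,b → push 1,3. Stack: [1, 3]
BINARY_OP - → 1 - 3 = -2. Stack: [-2]
STORE_FAST k → k=-2. Stack: []
LOAD_FAST k → push -2. Stack: [-2]
LOAD_CONST → push 2. Stack: [-2, 2]
BINARY_OP // → -2 // 2 = -1. Stack: [-1]
STORE_FAST k → k=-1. Stack: []
LOAD_FAST i → push 1. Stack: [1]
LOAD_CONST → push 1. Stack: [1, 1]
BINARY_OP + → 1 + 1 = 2. Stack: [2]
STORE_FAST i → i=2. Stack: []
LOAD_FAST i → push 2. Stack: [2]
LOAD_CONST → push 2. Stack: [2, 2]
COMPARE_OP bool(<) → 2 vs 2 = False. Stack: [False]
POP_JUMP_IF_FALSE → pop False; jump. Stack: []
LOAD_FAST k → push -1. Stack: [-1]
RETURN_VALUE → return -1.

-1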